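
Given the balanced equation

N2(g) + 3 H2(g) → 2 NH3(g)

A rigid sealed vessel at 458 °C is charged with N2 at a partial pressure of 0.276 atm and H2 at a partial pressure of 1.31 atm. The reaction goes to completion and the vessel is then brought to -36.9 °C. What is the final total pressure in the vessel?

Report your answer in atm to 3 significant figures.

With V and T fixed, P_i ∝ n_i, so the mole ratios apply directly to partial pressures at 458 °C.
P(H2) required for 0.276 atm of N2 = (3/1) × 0.276 = 0.8280 atm; available 1.31 atm, so N2 is limiting.
P(H2) remaining = 1.31 − (3/1) × 0.276 = 0.4820 atm
P(gaseous products) = (2)/1 × 0.276 = 0.5520 atm
P_total at 458 °C = 0.4820 + 0.5520 = 1.034 atm
Scaling to -36.9 °C: P = 1.034 × 236.25/731.15 = 0.3341 atm

0.334 atm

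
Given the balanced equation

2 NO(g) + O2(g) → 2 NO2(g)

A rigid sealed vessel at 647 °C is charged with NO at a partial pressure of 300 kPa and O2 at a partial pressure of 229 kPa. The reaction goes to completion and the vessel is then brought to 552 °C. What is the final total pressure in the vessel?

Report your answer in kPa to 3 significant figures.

340 kPa

At constant V, partial pressures at 647 °C are proportional to moles, so apply stoichiometry directly to pressures.
P(O2) required for 300 kPa of NO = (1/2) × 300 = 150.0 kPa; available 229 kPa, so NO is limiting.
P(O2) remaining = 229 − (1/2) × 300 = 79.00 kPa
P(gaseous products) = (2)/2 × 300 = 300.0 kPa
P_total at 647 °C = 79.00 + 300.0 = 379.0 kPa
Scaling to 552 °C: P = 379.0 × 825.15/920.15 = 339.9 kPa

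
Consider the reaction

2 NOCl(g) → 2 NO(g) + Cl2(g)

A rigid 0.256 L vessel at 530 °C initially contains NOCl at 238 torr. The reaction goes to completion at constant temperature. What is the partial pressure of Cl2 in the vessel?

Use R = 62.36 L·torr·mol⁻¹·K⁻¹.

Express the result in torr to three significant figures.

n(NOCl)₀ = PV/RT = (238 × 0.256) / (62.36 × 803.15) = 0.001217 mol
n(Cl2) = (1/2) × 0.001217 = 0.0006085 mol
P(Cl2) = nRT/V = 0.0006085 × 62.36 × 803.15 / 0.256 = 119.0 torr

119 torr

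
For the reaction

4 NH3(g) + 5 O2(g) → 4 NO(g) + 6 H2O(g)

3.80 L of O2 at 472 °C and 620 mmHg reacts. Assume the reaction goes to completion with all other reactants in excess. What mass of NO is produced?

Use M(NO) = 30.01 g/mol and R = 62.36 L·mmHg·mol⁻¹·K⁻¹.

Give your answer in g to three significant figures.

1.22 g

n(O2) = PV/RT = (620 × 3.80) / (62.36 × 745.15) = 0.05070 mol
n(NO) = (4/5) × 0.05070 = 0.04056 mol
m(NO) = 0.04056 × 30.01 = 1.217 g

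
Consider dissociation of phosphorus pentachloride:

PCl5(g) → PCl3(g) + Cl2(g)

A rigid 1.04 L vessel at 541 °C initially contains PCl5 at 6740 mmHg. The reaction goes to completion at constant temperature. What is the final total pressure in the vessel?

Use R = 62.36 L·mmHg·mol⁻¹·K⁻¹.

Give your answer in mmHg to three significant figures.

13500 mmHg

Rigid vessel, constant T ⇒ P scales with total gas moles (1 → 2).
P_final = (2/1) × 6740 = 13480 mmHg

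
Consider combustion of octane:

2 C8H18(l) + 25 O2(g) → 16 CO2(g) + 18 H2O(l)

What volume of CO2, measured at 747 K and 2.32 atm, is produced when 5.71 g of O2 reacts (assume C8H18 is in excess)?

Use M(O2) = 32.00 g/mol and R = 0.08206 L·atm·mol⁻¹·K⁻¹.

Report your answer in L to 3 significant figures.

3.02 L

n(O2) = 5.710 / 32.00 = 0.1784 mol
n(CO2) = (16/25) × 0.1784 = 0.1142 mol
V = nRT/P = 0.1142 × 0.08206 × 747 / 2.32 = 3.017 L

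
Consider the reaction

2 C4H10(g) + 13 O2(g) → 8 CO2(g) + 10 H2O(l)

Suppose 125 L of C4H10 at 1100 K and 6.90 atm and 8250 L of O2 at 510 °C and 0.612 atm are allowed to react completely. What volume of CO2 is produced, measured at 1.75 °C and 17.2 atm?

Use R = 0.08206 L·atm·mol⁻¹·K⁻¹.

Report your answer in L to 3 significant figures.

50.1 L

n(C4H10) = PV/RT = (6.90 × 125) / (0.08206 × 1100) = 9.555 mol
n(O2) = PV/RT = (0.612 × 8250) / (0.08206 × 783.15) = 78.56 mol
For 9.555 mol C4H10, stoichiometry requires (13/2) × 9.555 = 62.11 mol O2; 78.56 mol is available, so C4H10 is limiting.
n(CO2) = (8/2) × 9.555 = 38.22 mol
V(CO2) = nRT/P = 38.22 × 0.08206 × 274.9 / 17.2 = 50.13 L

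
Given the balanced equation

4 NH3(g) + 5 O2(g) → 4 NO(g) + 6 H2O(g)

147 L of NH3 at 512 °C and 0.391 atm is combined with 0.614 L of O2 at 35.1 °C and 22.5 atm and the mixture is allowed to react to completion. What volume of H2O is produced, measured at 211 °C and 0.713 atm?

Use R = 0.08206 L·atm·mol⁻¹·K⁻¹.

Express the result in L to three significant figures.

n(NH3) = PV/RT = (0.391 × 147) / (0.08206 × 785.15) = 0.8921 mol
n(O2) = PV/RT = (22.5 × 0.614) / (0.08206 × 308.25) = 0.5462 mol
For 0.8921 mol NH3, stoichiometry requires (5/4) × 0.8921 = 1.115 mol O2; 0.5462 mol is available, so O2 is limiting.
n(H2O) = (6/5) × 0.5462 = 0.6554 mol
V(H2O) = nRT/P = 0.6554 × 0.08206 × 484.15 / 0.713 = 36.52 L

36.5 L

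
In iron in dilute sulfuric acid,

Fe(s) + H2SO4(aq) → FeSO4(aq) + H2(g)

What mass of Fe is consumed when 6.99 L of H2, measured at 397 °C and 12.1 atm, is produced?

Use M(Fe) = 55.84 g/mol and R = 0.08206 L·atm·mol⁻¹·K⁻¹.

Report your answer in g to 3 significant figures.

n(H2) = PV/RT = (12.1 × 6.99) / (0.08206 × 670.15) = 1.538 mol
n(Fe) = (1/1) × 1.538 = 1.538 mol
m(Fe) = 1.538 × 55.84 = 85.88 g

85.9 g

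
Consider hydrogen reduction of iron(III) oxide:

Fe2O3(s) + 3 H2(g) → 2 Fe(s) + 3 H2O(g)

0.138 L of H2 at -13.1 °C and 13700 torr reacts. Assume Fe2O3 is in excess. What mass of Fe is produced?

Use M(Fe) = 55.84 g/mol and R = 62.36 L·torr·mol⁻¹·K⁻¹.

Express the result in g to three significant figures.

n(H2) = PV/RT = (13700 × 0.138) / (62.36 × 260.05) = 0.1166 mol
n(Fe) = (2/3) × 0.1166 = 0.07773 mol
m(Fe) = 0.07773 × 55.84 = 4.340 g

4.34 g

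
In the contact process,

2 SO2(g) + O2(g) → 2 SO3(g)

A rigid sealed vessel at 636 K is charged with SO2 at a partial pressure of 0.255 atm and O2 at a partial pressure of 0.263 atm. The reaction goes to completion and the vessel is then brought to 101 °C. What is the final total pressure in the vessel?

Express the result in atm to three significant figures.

0.230 atm

With V and T fixed, P_i ∝ n_i, so the mole ratios apply directly to partial pressures at 636 K.
P(O2) required for 0.255 atm of SO2 = (1/2) × 0.255 = 0.1275 atm; available 0.263 atm, so SO2 is limiting.
P(O2) remaining = 0.263 − (1/2) × 0.255 = 0.1355 atm
P(gaseous products) = (2)/2 × 0.255 = 0.2550 atm
P_total at 636 K = 0.1355 + 0.2550 = 0.3905 atm
Scaling to 101 °C: P = 0.3905 × 374.15/636 = 0.2297 atm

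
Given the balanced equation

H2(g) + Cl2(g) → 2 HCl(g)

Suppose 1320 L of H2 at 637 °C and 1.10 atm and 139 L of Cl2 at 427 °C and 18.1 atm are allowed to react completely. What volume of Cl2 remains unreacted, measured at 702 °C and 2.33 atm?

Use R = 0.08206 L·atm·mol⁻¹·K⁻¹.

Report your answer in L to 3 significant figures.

n(H2) = PV/RT = (1.10 × 1320) / (0.08206 × 910.15) = 19.44 mol
n(Cl2) = PV/RT = (18.1 × 139) / (0.08206 × 700.15) = 43.79 mol
For 19.44 mol H2, stoichiometry requires (1/1) × 19.44 = 19.44 mol Cl2; 43.79 mol is available, so H2 is limiting.
n(Cl2) consumed = (1/1) × 19.44 = 19.44 mol; remaining = 43.79 − 19.44 = 24.35 mol
V(Cl2) = nRT/P = 24.35 × 0.08206 × 975.15 / 2.33 = 836.3 L

836 L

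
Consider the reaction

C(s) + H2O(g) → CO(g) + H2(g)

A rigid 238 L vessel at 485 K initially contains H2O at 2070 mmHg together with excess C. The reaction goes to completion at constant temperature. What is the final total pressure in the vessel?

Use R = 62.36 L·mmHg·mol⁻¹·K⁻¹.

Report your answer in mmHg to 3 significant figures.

At constant T and V, P ∝ n(gas): 1 mol gas → 2 mol gas.
P_final = (2/1) × 2070 = 4140 mmHg

4140 mmHg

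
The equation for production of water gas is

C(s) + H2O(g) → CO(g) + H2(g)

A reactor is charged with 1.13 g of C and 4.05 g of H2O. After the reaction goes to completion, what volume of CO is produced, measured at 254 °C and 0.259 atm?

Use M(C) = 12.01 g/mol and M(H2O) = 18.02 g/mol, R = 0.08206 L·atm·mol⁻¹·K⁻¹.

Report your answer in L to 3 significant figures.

15.7 L

n(C) = 1.13 / 12.01 = 0.09409 mol
n(H2O) = 4.05 / 18.02 = 0.2248 mol
For 0.09409 mol C, stoichiometry requires (1/1) × 0.09409 = 0.09409 mol H2O; 0.2248 mol is available, so C is limiting.
n(CO) = (1/1) × 0.09409 = 0.09409 mol
V(CO) = nRT/P = 0.09409 × 0.08206 × 527.15 / 0.259 = 15.71 L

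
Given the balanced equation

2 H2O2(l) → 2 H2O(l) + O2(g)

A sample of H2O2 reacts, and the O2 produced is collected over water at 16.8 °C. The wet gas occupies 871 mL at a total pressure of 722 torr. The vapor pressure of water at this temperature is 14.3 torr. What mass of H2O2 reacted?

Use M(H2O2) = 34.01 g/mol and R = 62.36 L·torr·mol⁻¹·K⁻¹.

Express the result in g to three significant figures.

2.32 g

P(O2) = 722 − 14.3 = 707.7 torr
n(O2) = PV/RT = (707.7 × 0.8710) / (62.36 × 289.95) = 0.03409 mol
n(H2O2) = (2/1) × 0.03409 = 0.06818 mol
m(H2O2) = 0.06818 × 34.01 = 2.319 g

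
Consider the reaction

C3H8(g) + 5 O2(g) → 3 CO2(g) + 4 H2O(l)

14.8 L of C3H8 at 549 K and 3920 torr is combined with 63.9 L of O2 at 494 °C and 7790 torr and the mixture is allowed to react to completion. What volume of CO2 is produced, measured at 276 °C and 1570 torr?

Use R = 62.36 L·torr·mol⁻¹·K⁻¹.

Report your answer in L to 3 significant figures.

111 L

n(C3H8) = PV/RT = (3920 × 14.8) / (62.36 × 549) = 1.695 mol
n(O2) = PV/RT = (7790 × 63.9) / (62.36 × 767.15) = 10.41 mol
For 1.695 mol C3H8, stoichiometry requires (5/1) × 1.695 = 8.475 mol O2; 10.41 mol is available, so C3H8 is limiting.
n(CO2) = (3/1) × 1.695 = 5.085 mol
V(CO2) = nRT/P = 5.085 × 62.36 × 549.15 / 1570 = 110.9 L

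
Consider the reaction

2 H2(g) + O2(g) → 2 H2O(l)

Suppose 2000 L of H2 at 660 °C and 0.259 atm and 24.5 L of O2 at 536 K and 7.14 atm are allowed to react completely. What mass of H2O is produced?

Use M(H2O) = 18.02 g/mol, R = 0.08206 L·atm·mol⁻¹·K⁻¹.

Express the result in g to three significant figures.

122 g

n(H2) = PV/RT = (0.259 × 2000) / (0.08206 × 933.15) = 6.765 mol
n(O2) = PV/RT = (7.14 × 24.5) / (0.08206 × 536) = 3.977 mol
For 6.765 mol H2, stoichiometry requires (1/2) × 6.765 = 3.382 mol O2; 3.977 mol is available, so H2 is limiting.
n(H2O) = (2/2) × 6.765 = 6.765 mol
m(H2O) = 6.765 × 18.02 = 121.9 g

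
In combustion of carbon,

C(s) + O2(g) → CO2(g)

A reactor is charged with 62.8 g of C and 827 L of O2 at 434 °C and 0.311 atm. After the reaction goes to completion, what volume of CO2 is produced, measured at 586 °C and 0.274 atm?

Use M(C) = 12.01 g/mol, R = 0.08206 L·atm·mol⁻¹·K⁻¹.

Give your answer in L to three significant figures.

n(C) = 62.8 / 12.01 = 5.229 mol
n(O2) = PV/RT = (0.311 × 827) / (0.08206 × 707.15) = 4.432 mol
For 5.229 mol C, stoichiometry requires (1/1) × 5.229 = 5.229 mol O2; 4.432 mol is available, so O2 is limiting.
n(CO2) = (1/1) × 4.432 = 4.432 mol
V(CO2) = nRT/P = 4.432 × 0.08206 × 859.15 / 0.274 = 1140 L

1140 L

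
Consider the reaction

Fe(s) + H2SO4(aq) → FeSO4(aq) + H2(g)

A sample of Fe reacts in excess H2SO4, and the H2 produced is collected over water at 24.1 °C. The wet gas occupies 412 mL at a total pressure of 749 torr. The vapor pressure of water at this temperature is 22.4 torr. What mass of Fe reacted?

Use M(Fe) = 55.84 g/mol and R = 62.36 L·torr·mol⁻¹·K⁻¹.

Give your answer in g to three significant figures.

0.902 g

P(H2) = 749 − 22.4 = 726.6 torr
n(H2) = PV/RT = (726.6 × 0.4120) / (62.36 × 297.25) = 0.01615 mol
n(Fe) = (1/1) × 0.01615 = 0.01615 mol
m(Fe) = 0.01615 × 55.84 = 0.9018 g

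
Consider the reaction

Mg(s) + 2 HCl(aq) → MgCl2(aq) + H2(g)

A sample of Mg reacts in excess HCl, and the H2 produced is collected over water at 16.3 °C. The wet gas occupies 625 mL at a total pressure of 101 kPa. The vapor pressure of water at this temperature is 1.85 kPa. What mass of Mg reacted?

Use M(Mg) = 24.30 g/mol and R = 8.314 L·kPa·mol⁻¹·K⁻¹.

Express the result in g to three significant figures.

P(H2) = 101 − 1.85 = 99.15 kPa
n(H2) = PV/RT = (99.15 × 0.6250) / (8.314 × 289.45) = 0.02575 mol
n(Mg) = (1/1) × 0.02575 = 0.02575 mol
m(Mg) = 0.02575 × 24.30 = 0.6257 g

0.626 g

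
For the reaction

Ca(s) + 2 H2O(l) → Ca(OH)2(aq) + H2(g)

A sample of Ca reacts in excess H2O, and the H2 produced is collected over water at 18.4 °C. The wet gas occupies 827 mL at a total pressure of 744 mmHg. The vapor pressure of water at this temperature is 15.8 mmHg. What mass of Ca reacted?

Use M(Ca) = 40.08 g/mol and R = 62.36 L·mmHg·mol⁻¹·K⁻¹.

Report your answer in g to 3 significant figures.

1.33 g

P(H2) = 744 − 15.8 = 728.2 mmHg
n(H2) = PV/RT = (728.2 × 0.8270) / (62.36 × 291.55) = 0.03312 mol
n(Ca) = (1/1) × 0.03312 = 0.03312 mol
m(Ca) = 0.03312 × 40.08 = 1.327 g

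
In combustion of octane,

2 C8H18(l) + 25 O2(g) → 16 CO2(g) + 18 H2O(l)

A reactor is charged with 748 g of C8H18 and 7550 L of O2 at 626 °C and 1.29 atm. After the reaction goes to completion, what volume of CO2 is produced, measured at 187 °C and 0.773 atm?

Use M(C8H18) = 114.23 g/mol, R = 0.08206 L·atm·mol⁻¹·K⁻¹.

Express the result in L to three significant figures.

2560 L

n(C8H18) = 748 / 114.23 = 6.548 mol
n(O2) = PV/RT = (1.29 × 7550) / (0.08206 × 899.15) = 132.0 mol
For 6.548 mol C8H18, stoichiometry requires (25/2) × 6.548 = 81.85 mol O2; 132.0 mol is available, so C8H18 is limiting.
n(CO2) = (16/2) × 6.548 = 52.38 mol
V(CO2) = nRT/P = 52.38 × 0.08206 × 460.15 / 0.773 = 2559 L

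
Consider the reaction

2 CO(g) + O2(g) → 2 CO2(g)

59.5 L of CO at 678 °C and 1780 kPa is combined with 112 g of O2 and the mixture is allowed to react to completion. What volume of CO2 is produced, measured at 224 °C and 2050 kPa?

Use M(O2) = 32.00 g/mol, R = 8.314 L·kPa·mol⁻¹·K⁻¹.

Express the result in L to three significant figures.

14.1 L

n(CO) = PV/RT = (1780 × 59.5) / (8.314 × 951.15) = 13.39 mol
n(O2) = 112 / 32.00 = 3.500 mol
For 13.39 mol CO, stoichiometry requires (1/2) × 13.39 = 6.695 mol O2; 3.500 mol is available, so O2 is limiting.
n(CO2) = (2/1) × 3.500 = 7.000 mol
V(CO2) = nRT/P = 7.000 × 8.314 × 497.15 / 2050 = 14.11 L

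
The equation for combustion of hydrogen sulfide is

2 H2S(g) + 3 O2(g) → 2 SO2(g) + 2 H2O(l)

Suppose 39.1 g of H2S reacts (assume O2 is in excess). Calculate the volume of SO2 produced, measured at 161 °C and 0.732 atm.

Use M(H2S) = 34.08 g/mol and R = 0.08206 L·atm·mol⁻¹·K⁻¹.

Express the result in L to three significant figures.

55.8 L

n(H2S) = 39.10 / 34.08 = 1.147 mol
n(SO2) = (2/2) × 1.147 = 1.147 mol
V = nRT/P = 1.147 × 0.08206 × 434.15 / 0.732 = 55.82 L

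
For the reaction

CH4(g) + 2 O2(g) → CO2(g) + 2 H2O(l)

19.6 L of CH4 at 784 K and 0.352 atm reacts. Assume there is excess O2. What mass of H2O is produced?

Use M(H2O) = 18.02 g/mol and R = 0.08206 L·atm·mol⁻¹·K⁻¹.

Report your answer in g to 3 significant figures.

3.86 g

n(CH4) = PV/RT = (0.352 × 19.6) / (0.08206 × 784) = 0.1072 mol
n(H2O) = (2/1) × 0.1072 = 0.2144 mol
m(H2O) = 0.2144 × 18.02 = 3.863 g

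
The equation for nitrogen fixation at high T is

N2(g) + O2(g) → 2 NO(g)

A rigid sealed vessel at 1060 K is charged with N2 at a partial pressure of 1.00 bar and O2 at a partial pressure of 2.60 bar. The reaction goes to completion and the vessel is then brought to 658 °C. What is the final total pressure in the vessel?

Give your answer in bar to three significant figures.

3.16 bar

With V and T fixed, P_i ∝ n_i, so the mole ratios apply directly to partial pressures at 1060 K.
P(O2) required for 1.00 bar of N2 = (1/1) × 1.00 = 1.000 bar; available 2.60 bar, so N2 is limiting.
P(O2) remaining = 2.60 − (1/1) × 1.00 = 1.600 bar
P(gaseous products) = (2)/1 × 1.00 = 2.000 bar
P_total at 1060 K = 1.600 + 2.000 = 3.600 bar
Scaling to 658 °C: P = 3.600 × 931.15/1060 = 3.162 bar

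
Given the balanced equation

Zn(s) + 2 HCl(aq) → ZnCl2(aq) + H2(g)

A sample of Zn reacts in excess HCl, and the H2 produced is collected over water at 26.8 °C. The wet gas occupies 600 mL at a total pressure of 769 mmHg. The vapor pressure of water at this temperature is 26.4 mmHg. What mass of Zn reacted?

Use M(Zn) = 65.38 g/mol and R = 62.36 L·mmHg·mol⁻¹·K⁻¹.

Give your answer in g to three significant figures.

P(H2) = 769 − 26.4 = 742.6 mmHg
n(H2) = PV/RT = (742.6 × 0.6000) / (62.36 × 299.95) = 0.02382 mol
n(Zn) = (1/1) × 0.02382 = 0.02382 mol
m(Zn) = 0.02382 × 65.38 = 1.557 g

1.56 g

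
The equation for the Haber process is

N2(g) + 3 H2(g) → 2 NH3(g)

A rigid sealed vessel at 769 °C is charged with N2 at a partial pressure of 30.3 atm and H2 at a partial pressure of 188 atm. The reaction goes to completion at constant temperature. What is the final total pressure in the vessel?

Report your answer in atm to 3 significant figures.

Because the vessel is rigid and T is held at 769 °C, work the stoichiometry in partial pressures (P_i = n_iRT/V).
P(H2) required for 30.3 atm of N2 = (3/1) × 30.3 = 90.90 atm; available 188 atm, so N2 is limiting.
P(H2) remaining = 188 − (3/1) × 30.3 = 97.10 atm
P(gaseous products) = (2)/1 × 30.3 = 60.60 atm
P_total at 769 °C = 97.10 + 60.60 = 157.7 atm

158 atm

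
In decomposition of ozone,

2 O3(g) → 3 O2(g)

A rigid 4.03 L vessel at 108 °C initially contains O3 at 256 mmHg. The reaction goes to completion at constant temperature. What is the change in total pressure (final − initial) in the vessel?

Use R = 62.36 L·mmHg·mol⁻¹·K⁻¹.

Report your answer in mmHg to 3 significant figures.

128 mmHg

Since T and V are fixed, P_final/P_initial = n_final/n_initial = 3/2.
P_final = (3/2) × 256 = 384.0 mmHg; ΔP = 384.0 − 256 = 128.0 mmHg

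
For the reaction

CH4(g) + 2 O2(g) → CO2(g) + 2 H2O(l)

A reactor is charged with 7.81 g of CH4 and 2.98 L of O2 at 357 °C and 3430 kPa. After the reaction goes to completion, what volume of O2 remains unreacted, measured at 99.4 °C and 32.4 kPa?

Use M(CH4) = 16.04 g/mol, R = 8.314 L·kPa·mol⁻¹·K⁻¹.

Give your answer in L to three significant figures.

n(CH4) = 7.81 / 16.04 = 0.4869 mol
n(O2) = PV/RT = (3430 × 2.98) / (8.314 × 630.15) = 1.951 mol
For 0.4869 mol CH4, stoichiometry requires (2/1) × 0.4869 = 0.9738 mol O2; 1.951 mol is available, so CH4 is limiting.
n(O2) consumed = (2/1) × 0.4869 = 0.9738 mol; remaining = 1.951 − 0.9738 = 0.9772 mol
V(O2) = nRT/P = 0.9772 × 8.314 × 372.55 / 32.4 = 93.42 L

93.4 L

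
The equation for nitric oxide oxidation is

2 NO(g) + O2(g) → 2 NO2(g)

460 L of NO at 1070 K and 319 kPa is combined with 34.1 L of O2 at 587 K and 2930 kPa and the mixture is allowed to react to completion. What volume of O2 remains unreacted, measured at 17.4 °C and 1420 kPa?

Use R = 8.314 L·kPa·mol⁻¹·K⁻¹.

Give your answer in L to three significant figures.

n(NO) = PV/RT = (319 × 460) / (8.314 × 1070) = 16.50 mol
n(O2) = PV/RT = (2930 × 34.1) / (8.314 × 587) = 20.47 mol
For 16.50 mol NO, stoichiometry requires (1/2) × 16.50 = 8.250 mol O2; 20.47 mol is available, so NO is limiting.
n(O2) consumed = (1/2) × 16.50 = 8.250 mol; remaining = 20.47 − 8.250 = 12.22 mol
V(O2) = nRT/P = 12.22 × 8.314 × 290.55 / 1420 = 20.79 L

20.8 L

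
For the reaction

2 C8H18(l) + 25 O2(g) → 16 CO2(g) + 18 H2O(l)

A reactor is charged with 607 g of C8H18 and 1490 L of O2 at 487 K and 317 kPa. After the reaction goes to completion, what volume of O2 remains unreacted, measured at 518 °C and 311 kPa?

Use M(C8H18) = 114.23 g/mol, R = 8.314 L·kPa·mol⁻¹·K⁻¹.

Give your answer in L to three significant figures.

1060 L

n(C8H18) = 607 / 114.23 = 5.314 mol
n(O2) = PV/RT = (317 × 1490) / (8.314 × 487) = 116.7 mol
For 5.314 mol C8H18, stoichiometry requires (25/2) × 5.314 = 66.42 mol O2; 116.7 mol is available, so C8H18 is limiting.
n(O2) consumed = (25/2) × 5.314 = 66.42 mol; remaining = 116.7 − 66.42 = 50.28 mol
V(O2) = nRT/P = 50.28 × 8.314 × 791.15 / 311 = 1063 L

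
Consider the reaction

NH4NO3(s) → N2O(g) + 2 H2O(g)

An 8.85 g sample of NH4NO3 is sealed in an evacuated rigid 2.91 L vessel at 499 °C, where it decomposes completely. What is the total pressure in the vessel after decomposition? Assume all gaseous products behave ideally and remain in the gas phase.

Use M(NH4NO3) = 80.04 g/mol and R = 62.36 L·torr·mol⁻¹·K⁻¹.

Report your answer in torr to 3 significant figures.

n(NH4NO3) = 8.85 / 80.04 = 0.1106 mol
n(gas produced) = (3/1) × 0.1106 = 0.3318 mol
P = nRT/V = 0.3318 × 62.36 × 772.15 / 2.91 = 5490 torr

5490 torr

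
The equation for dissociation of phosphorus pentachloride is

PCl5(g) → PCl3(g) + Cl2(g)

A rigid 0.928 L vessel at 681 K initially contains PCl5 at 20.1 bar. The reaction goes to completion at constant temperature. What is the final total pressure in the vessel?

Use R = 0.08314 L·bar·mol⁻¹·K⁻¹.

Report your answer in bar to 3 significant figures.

At constant T and V, P ∝ n(gas): 1 mol gas → 2 mol gas.
P_final = (2/1) × 20.1 = 40.20 bar

40.2 bar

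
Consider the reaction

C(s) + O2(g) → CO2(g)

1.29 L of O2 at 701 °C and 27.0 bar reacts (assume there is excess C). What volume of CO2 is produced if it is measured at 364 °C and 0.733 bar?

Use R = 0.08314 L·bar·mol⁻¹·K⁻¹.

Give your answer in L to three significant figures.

31.1 L

n(O2) = PV/RT = (27.0 × 1.29) / (0.08314 × 974.15) = 0.4300 mol
n(CO2) = (1/1) × 0.4300 = 0.4300 mol
V = nRT/P = 0.4300 × 0.08314 × 637.15 / 0.733 = 31.08 L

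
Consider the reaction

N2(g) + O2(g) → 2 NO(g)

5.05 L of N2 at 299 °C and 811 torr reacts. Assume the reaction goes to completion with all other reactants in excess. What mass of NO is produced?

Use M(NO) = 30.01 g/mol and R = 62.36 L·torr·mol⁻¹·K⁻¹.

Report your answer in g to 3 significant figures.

6.89 g

n(N2) = PV/RT = (811 × 5.05) / (62.36 × 572.15) = 0.1148 mol
n(NO) = (2/1) × 0.1148 = 0.2296 mol
m(NO) = 0.2296 × 30.01 = 6.890 g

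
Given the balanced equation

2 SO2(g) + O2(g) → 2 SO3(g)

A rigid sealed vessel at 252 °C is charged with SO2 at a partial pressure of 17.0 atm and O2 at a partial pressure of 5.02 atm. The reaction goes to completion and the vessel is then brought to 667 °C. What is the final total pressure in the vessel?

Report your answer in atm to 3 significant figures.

30.4 atm

With V and T fixed, P_i ∝ n_i, so the mole ratios apply directly to partial pressures at 252 °C.
P(O2) required for 17.0 atm of SO2 = (1/2) × 17.0 = 8.500 atm; available 5.02 atm, so O2 is limiting.
P(SO2) remaining = 17.0 − (2/1) × 5.02 = 6.960 atm
P(gaseous products) = (2)/1 × 5.02 = 10.04 atm
P_total at 252 °C = 6.960 + 10.04 = 17.00 atm
Scaling to 667 °C: P = 17.00 × 940.15/525.15 = 30.43 atm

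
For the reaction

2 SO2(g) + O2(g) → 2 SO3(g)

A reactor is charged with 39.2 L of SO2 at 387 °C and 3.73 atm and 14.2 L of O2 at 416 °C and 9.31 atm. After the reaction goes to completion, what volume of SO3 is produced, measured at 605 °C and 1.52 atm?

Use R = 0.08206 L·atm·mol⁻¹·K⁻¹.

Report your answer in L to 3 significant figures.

n(SO2) = PV/RT = (3.73 × 39.2) / (0.08206 × 660.15) = 2.699 mol
n(O2) = PV/RT = (9.31 × 14.2) / (0.08206 × 689.15) = 2.338 mol
For 2.699 mol SO2, stoichiometry requires (1/2) × 2.699 = 1.349 mol O2; 2.338 mol is available, so SO2 is limiting.
n(SO3) = (2/2) × 2.699 = 2.699 mol
V(SO3) = nRT/P = 2.699 × 0.08206 × 878.15 / 1.52 = 128.0 L

128 L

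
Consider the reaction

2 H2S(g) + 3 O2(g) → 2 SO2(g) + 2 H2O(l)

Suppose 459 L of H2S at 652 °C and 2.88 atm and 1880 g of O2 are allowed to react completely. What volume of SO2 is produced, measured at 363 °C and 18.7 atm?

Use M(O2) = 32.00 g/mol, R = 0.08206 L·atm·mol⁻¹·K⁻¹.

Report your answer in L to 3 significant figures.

48.6 L

n(H2S) = PV/RT = (2.88 × 459) / (0.08206 × 925.15) = 17.41 mol
n(O2) = 1880 / 32.00 = 58.75 mol
For 17.41 mol H2S, stoichiometry requires (3/2) × 17.41 = 26.12 mol O2; 58.75 mol is available, so H2S is limiting.
n(SO2) = (2/2) × 17.41 = 17.41 mol
V(SO2) = nRT/P = 17.41 × 0.08206 × 636.15 / 18.7 = 48.60 L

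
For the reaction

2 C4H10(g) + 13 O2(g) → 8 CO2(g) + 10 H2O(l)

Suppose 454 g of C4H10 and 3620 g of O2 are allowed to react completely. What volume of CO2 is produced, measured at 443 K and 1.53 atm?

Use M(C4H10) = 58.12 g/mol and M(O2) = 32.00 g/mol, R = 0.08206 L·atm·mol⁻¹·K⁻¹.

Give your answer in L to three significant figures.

742 L

n(C4H10) = 454 / 58.12 = 7.811 mol
n(O2) = 3620 / 32.00 = 113.1 mol
For 7.811 mol C4H10, stoichiometry requires (13/2) × 7.811 = 50.77 mol O2; 113.1 mol is available, so C4H10 is limiting.
n(CO2) = (8/2) × 7.811 = 31.24 mol
V(CO2) = nRT/P = 31.24 × 0.08206 × 443 / 1.53 = 742.3 L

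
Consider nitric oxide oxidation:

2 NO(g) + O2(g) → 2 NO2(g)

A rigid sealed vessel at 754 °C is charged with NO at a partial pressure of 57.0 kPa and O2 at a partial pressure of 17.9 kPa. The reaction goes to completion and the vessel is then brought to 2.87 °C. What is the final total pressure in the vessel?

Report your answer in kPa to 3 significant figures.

At constant V, partial pressures at 754 °C are proportional to moles, so apply stoichiometry directly to pressures.
P(O2) required for 57.0 kPa of NO = (1/2) × 57.0 = 28.50 kPa; available 17.9 kPa, so O2 is limiting.
P(NO) remaining = 57.0 − (2/1) × 17.9 = 21.20 kPa
P(gaseous products) = (2)/1 × 17.9 = 35.80 kPa
P_total at 754 °C = 21.20 + 35.80 = 57.00 kPa
Scaling to 2.87 °C: P = 57.00 × 276.02/1027.15 = 15.32 kPa

15.3 kPa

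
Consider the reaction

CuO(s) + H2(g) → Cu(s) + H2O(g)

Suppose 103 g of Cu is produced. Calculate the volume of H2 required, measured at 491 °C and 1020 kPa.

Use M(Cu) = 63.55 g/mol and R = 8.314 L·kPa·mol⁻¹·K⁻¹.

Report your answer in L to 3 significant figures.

n(Cu) = 103.0 / 63.55 = 1.621 mol
n(H2) = (1/1) × 1.621 = 1.621 mol
V = nRT/P = 1.621 × 8.314 × 764.15 / 1020 = 10.10 L

10.1 L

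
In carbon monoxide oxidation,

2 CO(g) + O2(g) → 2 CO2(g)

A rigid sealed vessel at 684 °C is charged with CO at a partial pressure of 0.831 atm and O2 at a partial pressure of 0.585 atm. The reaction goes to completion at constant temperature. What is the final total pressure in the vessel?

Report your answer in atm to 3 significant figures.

1.00 atm

At constant V, partial pressures at 684 °C are proportional to moles, so apply stoichiometry directly to pressures.
P(O2) required for 0.831 atm of CO = (1/2) × 0.831 = 0.4155 atm; available 0.585 atm, so CO is limiting.
P(O2) remaining = 0.585 − (1/2) × 0.831 = 0.1695 atm
P(gaseous products) = (2)/2 × 0.831 = 0.8310 atm
P_total at 684 °C = 0.1695 + 0.8310 = 1.000 atm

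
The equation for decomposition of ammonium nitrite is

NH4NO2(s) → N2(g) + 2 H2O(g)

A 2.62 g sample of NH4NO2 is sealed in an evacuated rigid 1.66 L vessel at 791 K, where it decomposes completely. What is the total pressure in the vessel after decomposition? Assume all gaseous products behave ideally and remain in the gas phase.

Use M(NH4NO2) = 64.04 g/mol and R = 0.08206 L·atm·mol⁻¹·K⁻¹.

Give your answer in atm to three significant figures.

n(NH4NO2) = 2.62 / 64.04 = 0.04091 mol
n(gas produced) = (3/1) × 0.04091 = 0.1227 mol
P = nRT/V = 0.1227 × 0.08206 × 791 / 1.66 = 4.798 atm

4.80 atm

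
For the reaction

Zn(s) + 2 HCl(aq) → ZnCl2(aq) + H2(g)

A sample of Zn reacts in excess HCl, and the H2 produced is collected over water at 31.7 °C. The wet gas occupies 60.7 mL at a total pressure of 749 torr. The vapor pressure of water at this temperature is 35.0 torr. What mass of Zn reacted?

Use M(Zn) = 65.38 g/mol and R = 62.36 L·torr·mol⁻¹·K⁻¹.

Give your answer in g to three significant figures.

P(H2) = 749 − 35.0 = 714.0 torr
n(H2) = PV/RT = (714.0 × 0.06070) / (62.36 × 304.85) = 0.002280 mol
n(Zn) = (1/1) × 0.002280 = 0.002280 mol
m(Zn) = 0.002280 × 65.38 = 0.1491 g

0.149 g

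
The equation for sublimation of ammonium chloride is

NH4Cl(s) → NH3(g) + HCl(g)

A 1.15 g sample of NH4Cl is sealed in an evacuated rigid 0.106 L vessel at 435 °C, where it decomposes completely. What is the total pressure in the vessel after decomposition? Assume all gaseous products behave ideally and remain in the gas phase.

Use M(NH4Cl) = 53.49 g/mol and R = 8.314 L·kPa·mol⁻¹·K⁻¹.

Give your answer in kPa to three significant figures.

2390 kPa

n(NH4Cl) = 1.15 / 53.49 = 0.02150 mol
n(gas produced) = (2/1) × 0.02150 = 0.04300 mol
P = nRT/V = 0.04300 × 8.314 × 708.15 / 0.106 = 2388 kPa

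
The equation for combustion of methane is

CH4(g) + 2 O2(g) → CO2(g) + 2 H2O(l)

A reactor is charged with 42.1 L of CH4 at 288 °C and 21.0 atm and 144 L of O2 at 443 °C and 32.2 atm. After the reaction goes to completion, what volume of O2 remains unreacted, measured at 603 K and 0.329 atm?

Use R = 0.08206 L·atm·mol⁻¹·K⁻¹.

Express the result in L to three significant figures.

n(CH4) = PV/RT = (21.0 × 42.1) / (0.08206 × 561.15) = 19.20 mol
n(O2) = PV/RT = (32.2 × 144) / (0.08206 × 716.15) = 78.90 mol
For 19.20 mol CH4, stoichiometry requires (2/1) × 19.20 = 38.40 mol O2; 78.90 mol is available, so CH4 is limiting.
n(O2) consumed = (2/1) × 19.20 = 38.40 mol; remaining = 78.90 − 38.40 = 40.50 mol
V(O2) = nRT/P = 40.50 × 0.08206 × 603 / 0.329 = 6091 L

6090 L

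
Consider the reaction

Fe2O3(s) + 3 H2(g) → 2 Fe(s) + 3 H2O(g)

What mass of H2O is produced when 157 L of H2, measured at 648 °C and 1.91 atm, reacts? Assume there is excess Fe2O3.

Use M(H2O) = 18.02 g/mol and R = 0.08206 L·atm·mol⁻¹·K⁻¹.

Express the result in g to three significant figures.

n(H2) = PV/RT = (1.91 × 157) / (0.08206 × 921.15) = 3.967 mol
n(H2O) = (3/3) × 3.967 = 3.967 mol
m(H2O) = 3.967 × 18.02 = 71.49 g

71.5 g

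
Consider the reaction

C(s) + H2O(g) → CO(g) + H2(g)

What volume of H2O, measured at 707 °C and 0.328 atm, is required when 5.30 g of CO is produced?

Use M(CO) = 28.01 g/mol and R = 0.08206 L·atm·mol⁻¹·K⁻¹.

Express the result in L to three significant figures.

n(CO) = 5.300 / 28.01 = 0.1892 mol
n(H2O) = (1/1) × 0.1892 = 0.1892 mol
V = nRT/P = 0.1892 × 0.08206 × 980.15 / 0.328 = 46.40 L

46.4 L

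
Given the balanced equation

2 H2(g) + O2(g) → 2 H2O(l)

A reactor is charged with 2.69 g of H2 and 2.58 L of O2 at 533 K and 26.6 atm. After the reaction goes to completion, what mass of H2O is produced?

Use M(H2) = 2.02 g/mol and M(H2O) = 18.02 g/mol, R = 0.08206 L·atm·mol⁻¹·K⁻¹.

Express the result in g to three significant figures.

24.0 g

n(H2) = 2.69 / 2.02 = 1.332 mol
n(O2) = PV/RT = (26.6 × 2.58) / (0.08206 × 533) = 1.569 mol
For 1.332 mol H2, stoichiometry requires (1/2) × 1.332 = 0.6660 mol O2; 1.569 mol is available, so H2 is limiting.
n(H2O) = (2/2) × 1.332 = 1.332 mol
m(H2O) = 1.332 × 18.02 = 24.00 g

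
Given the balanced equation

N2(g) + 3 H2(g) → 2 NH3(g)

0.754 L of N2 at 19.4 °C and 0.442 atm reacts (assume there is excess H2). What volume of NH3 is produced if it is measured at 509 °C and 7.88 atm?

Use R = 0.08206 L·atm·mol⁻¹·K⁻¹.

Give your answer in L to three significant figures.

0.226 L

n(N2) = PV/RT = (0.442 × 0.754) / (0.08206 × 292.55) = 0.01388 mol
n(NH3) = (2/1) × 0.01388 = 0.02776 mol
V = nRT/P = 0.02776 × 0.08206 × 782.15 / 7.88 = 0.2261 L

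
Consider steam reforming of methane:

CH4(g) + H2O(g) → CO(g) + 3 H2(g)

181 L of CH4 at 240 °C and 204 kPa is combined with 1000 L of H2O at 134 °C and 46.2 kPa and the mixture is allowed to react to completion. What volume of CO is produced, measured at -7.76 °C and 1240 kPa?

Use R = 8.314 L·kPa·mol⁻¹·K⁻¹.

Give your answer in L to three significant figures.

15.4 L

n(CH4) = PV/RT = (204 × 181) / (8.314 × 513.15) = 8.655 mol
n(H2O) = PV/RT = (46.2 × 1000) / (8.314 × 407.15) = 13.65 mol
For 8.655 mol CH4, stoichiometry requires (1/1) × 8.655 = 8.655 mol H2O; 13.65 mol is available, so CH4 is limiting.
n(CO) = (1/1) × 8.655 = 8.655 mol
V(CO) = nRT/P = 8.655 × 8.314 × 265.39 / 1240 = 15.40 L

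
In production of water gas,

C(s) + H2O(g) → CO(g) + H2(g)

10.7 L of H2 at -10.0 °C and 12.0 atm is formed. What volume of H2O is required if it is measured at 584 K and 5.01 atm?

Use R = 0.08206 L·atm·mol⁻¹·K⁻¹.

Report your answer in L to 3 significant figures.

n(H2) = PV/RT = (12.0 × 10.7) / (0.08206 × 263.15) = 5.946 mol
n(H2O) = (1/1) × 5.946 = 5.946 mol
V = nRT/P = 5.946 × 0.08206 × 584 / 5.01 = 56.88 L

56.9 L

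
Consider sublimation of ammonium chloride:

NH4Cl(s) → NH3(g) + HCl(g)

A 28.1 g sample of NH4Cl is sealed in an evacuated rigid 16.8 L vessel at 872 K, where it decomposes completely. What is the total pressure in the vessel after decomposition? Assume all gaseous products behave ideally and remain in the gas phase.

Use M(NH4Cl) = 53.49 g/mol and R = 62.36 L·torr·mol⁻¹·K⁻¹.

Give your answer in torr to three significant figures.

n(NH4Cl) = 28.1 / 53.49 = 0.5253 mol
n(gas produced) = (2/1) × 0.5253 = 1.051 mol
P = nRT/V = 1.051 × 62.36 × 872 / 16.8 = 3402 torr

3400 torr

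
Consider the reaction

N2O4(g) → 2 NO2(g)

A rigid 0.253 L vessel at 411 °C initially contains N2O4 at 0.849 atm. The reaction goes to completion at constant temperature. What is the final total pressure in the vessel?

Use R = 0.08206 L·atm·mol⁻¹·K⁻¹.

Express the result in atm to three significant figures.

1.70 atm

Since T and V are fixed, P_final/P_initial = n_final/n_initial = 2/1.
P_final = (2/1) × 0.849 = 1.698 atm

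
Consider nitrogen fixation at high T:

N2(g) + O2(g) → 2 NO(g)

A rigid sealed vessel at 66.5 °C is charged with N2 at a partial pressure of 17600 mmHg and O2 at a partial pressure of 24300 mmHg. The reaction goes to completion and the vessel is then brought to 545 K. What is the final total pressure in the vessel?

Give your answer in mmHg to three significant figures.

67200 mmHg

At constant V, partial pressures at 66.5 °C are proportional to moles, so apply stoichiometry directly to pressures.
P(O2) required for 17600 mmHg of N2 = (1/1) × 17600 = 17600 mmHg; available 24300 mmHg, so N2 is limiting.
P(O2) remaining = 24300 − (1/1) × 17600 = 6700 mmHg
P(gaseous products) = (2)/1 × 17600 = 35200 mmHg
P_total at 66.5 °C = 6700 + 35200 = 41900 mmHg
Scaling to 545 K: P = 41900 × 545/339.65 = 67230 mmHg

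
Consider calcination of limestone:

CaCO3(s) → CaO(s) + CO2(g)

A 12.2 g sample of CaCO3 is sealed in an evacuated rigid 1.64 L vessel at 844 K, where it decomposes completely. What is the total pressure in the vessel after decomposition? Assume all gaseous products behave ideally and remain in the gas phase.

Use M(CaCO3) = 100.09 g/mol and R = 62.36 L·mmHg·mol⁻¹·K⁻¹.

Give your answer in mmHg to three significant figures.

3910 mmHg

n(CaCO3) = 12.2 / 100.09 = 0.1219 mol
n(gas produced) = (1/1) × 0.1219 = 0.1219 mol
P = nRT/V = 0.1219 × 62.36 × 844 / 1.64 = 3912 mmHg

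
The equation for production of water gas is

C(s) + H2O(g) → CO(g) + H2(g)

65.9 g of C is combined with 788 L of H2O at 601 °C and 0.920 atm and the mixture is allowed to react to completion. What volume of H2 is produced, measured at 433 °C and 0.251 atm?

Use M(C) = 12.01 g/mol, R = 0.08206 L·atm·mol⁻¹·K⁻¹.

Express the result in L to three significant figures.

n(C) = 65.9 / 12.01 = 5.487 mol
n(H2O) = PV/RT = (0.920 × 788) / (0.08206 × 874.15) = 10.11 mol
For 5.487 mol C, stoichiometry requires (1/1) × 5.487 = 5.487 mol H2O; 10.11 mol is available, so C is limiting.
n(H2) = (1/1) × 5.487 = 5.487 mol
V(H2) = nRT/P = 5.487 × 0.08206 × 706.15 / 0.251 = 1267 L

1270 L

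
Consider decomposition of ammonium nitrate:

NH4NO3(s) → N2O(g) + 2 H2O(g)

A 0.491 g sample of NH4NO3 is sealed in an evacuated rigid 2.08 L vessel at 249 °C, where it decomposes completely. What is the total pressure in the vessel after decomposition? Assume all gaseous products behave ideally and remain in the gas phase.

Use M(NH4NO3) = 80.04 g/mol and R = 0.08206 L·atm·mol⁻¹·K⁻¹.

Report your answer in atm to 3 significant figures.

0.379 atm

n(NH4NO3) = 0.491 / 80.04 = 0.006134 mol
n(gas produced) = (3/1) × 0.006134 = 0.01840 mol
P = nRT/V = 0.01840 × 0.08206 × 522.15 / 2.08 = 0.3790 atm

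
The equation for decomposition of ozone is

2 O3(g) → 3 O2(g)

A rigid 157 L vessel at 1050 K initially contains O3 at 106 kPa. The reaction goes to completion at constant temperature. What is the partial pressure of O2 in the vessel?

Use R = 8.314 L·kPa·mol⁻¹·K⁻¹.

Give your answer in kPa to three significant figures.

n(O3)₀ = PV/RT = (106 × 157) / (8.314 × 1050) = 1.906 mol
n(O2) = (3/2) × 1.906 = 2.859 mol
P(O2) = nRT/V = 2.859 × 8.314 × 1050 / 157 = 159.0 kPa

159 kPa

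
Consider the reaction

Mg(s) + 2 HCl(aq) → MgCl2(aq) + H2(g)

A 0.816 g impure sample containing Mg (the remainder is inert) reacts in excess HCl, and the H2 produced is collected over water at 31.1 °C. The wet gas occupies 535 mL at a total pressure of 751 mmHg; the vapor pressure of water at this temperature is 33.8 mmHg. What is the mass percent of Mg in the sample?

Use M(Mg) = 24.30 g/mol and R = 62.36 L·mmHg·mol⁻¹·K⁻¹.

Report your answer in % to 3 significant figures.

P(H2) = 751 − 33.8 = 717.2 mmHg
n(H2) = PV/RT = (717.2 × 0.5350) / (62.36 × 304.25) = 0.02022 mol
n(Mg) = (1/1) × 0.02022 = 0.02022 mol
m(Mg) = 0.02022 × 24.30 = 0.4913 g
%Mg = 0.4913 / 0.816 × 100 = 60.21%

60.2 %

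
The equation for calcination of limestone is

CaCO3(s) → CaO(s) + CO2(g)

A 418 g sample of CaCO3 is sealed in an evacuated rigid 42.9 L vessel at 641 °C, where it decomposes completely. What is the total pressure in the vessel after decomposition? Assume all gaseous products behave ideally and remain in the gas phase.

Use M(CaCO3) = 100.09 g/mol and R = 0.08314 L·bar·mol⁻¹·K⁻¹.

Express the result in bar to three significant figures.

n(CaCO3) = 418 / 100.09 = 4.176 mol
n(gas produced) = (1/1) × 4.176 = 4.176 mol
P = nRT/V = 4.176 × 0.08314 × 914.15 / 42.9 = 7.398 bar

7.40 bar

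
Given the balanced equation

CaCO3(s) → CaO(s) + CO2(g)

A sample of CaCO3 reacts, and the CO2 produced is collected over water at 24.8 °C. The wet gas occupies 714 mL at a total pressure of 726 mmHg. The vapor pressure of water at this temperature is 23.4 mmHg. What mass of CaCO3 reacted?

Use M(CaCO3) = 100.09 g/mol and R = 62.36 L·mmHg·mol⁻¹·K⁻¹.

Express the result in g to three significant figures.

2.70 g

P(CO2) = 726 − 23.4 = 702.6 mmHg
n(CO2) = PV/RT = (702.6 × 0.7140) / (62.36 × 297.95) = 0.02700 mol
n(CaCO3) = (1/1) × 0.02700 = 0.02700 mol
m(CaCO3) = 0.02700 × 100.09 = 2.702 g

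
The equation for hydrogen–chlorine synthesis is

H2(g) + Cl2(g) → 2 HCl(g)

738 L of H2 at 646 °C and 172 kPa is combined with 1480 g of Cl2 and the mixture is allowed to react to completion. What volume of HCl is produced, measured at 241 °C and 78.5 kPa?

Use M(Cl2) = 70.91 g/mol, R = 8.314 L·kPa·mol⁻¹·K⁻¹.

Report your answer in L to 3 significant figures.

1810 L

n(H2) = PV/RT = (172 × 738) / (8.314 × 919.15) = 16.61 mol
n(Cl2) = 1480 / 70.91 = 20.87 mol
For 16.61 mol H2, stoichiometry requires (1/1) × 16.61 = 16.61 mol Cl2; 20.87 mol is available, so H2 is limiting.
n(HCl) = (2/1) × 16.61 = 33.22 mol
V(HCl) = nRT/P = 33.22 × 8.314 × 514.15 / 78.5 = 1809 L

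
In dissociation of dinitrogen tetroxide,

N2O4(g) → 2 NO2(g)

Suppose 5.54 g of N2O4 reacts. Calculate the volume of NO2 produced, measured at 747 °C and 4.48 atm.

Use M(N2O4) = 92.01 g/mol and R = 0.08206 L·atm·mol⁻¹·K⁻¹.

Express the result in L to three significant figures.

2.25 L

n(N2O4) = 5.540 / 92.01 = 0.06021 mol
n(NO2) = (2/1) × 0.06021 = 0.1204 mol
V = nRT/P = 0.1204 × 0.08206 × 1020.15 / 4.48 = 2.250 L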